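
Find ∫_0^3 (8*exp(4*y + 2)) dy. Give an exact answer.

-2*(1 - exp(12))*exp(2)

Let u = 4*y + 2, so du = 4 dy. When y = 0, u = 2; when y = 3, u = 14.
The integral becomes 2·∫ exp(u) du from 2 to 14, with antiderivative 2*exp(u).
Back in y: F(y) = 2*exp(4*y + 2).
Then F(3) - F(0) = (2*exp(14)) - (2*exp(2)) = -2*(1 - exp(12))*exp(2).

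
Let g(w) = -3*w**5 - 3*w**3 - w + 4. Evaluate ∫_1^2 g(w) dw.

By the power rule, an antiderivative is F(w) = -w**6/2 - 3*w**4/4 - w**2/2 + 4*w.
Then F(2) - F(1) = (-38) - (9/4) = -161/4.

-161/4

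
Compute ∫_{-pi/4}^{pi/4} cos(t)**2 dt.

1/2 + pi/4

Use the identity cos^2(t) = (1 + cos(2*t))/2.
An antiderivative is F(t) = t/2 + sin(2*t)/4.
Then F(pi/4) - F(-pi/4) = (1/4 + pi/8) - (-pi/8 - 1/4) = 1/2 + pi/4.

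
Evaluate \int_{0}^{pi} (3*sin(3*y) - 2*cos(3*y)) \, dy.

An antiderivative is F(y) = -2*sin(3*y)/3 - cos(3*y).
Then F(pi) - F(0) = (1) - (-1) = 2.

2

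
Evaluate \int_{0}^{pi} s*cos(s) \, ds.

Integrate by parts once (u = s, dv = cos(s) ds).
An antiderivative is F(s) = s*sin(s) + cos(s).
Then F(pi) - F(0) = (-1) - (1) = -2.

-2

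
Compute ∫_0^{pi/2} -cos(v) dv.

-1

An antiderivative is F(v) = -sin(v).
Then F(pi/2) - F(0) = (-1) - (0) = -1.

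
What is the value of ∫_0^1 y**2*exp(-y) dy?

Integrate by parts twice (u = y^2, dv = exp(-y) dy).
An antiderivative is F(y) = (-y**2 - 2*y - 2)*exp(-y).
Then F(1) - F(0) = (-5*exp(-1)) - (-2) = 2 - 5*exp(-1).

2 - 5*exp(-1)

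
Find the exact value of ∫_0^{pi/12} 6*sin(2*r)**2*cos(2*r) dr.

1/8

Let u = sin(2*r), so du = 2*cos(2*r) dr. When r = 0, u = 0; when r = pi/12, u = 1/2.
The integral becomes 3·∫ u**2 du from 0 to 1/2, with antiderivative u**3.
Back in r: F(r) = sin(2*r)**3.
Then F(pi/12) - F(0) = (1/8) - (0) = 1/8.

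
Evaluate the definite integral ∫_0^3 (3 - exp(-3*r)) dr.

An antiderivative is F(r) = 3*r + exp(-3*r)/3.
Then F(3) - F(0) = (exp(-9)/3 + 9) - (1/3) = exp(-9)/3 + 26/3.

exp(-9)/3 + 26/3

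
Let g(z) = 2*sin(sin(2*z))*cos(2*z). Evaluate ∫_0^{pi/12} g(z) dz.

Let u = sin(2*z), so du = 2*cos(2*z) dz. When z = 0, u = 0; when z = pi/12, u = 1/2.
The integral becomes ∫ sin(u) du from 0 to 1/2, with antiderivative -cos(u).
Back in z: F(z) = -cos(sin(2*z)).
Then F(pi/12) - F(0) = (-cos(1/2)) - (-1) = 1 - cos(1/2).

1 - cos(1/2)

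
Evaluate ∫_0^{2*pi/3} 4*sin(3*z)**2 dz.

Use the identity sin^2(3*z) = (1 - cos(6*z))/2.
An antiderivative is F(z) = 2*z - sin(6*z)/3.
Then F(2*pi/3) - F(0) = (4*pi/3) - (0) = 4*pi/3.

4*pi/3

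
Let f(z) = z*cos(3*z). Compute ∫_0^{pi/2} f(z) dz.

Integrate by parts once (u = z, dv = cos(3*z) dz).
An antiderivative is F(z) = z*sin(3*z)/3 + cos(3*z)/9.
Then F(pi/2) - F(0) = (-pi/6) - (1/9) = -pi/6 - 1/9.

-pi/6 - 1/9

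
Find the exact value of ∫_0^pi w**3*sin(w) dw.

Integrate by parts 3 times (u = w^3, dv = sin(w) dw).
An antiderivative is F(w) = -w**3*cos(w) + 3*w**2*sin(w) + 6*w*cos(w) - 6*sin(w).
Then F(pi) - F(0) = (pi*(-6 + pi**2)) - (0) = pi*(-6 + pi**2).

pi*(-6 + pi**2)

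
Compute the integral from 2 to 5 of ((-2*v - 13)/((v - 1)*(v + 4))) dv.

-7*log(2) + log(3)

Factor the denominator: v**2 + 3*v - 4 = (v + 4)(v - 1).
Partial fractions: (-2*v - 13)/((v - 1)*(v + 4)) = 1/(v + 4) - 3/(v - 1).
An antiderivative is F(v) = -3*log(v - 1) + log(v + 4).
Then F(5) - F(2) = (log(9/64)) - (log(6)) = -7*log(2) + log(3).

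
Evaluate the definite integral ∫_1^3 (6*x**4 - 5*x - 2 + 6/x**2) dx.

1352/5

By the power rule, an antiderivative is F(x) = 6*x**5/5 - 5*x**2/2 - 2*x - 6/x.
Then F(3) - F(1) = (2611/10) - (-93/10) = 1352/5.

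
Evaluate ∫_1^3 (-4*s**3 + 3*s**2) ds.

By the power rule, an antiderivative is F(s) = -s**4 + s**3.
Then F(3) - F(1) = (-54) - (0) = -54.

-54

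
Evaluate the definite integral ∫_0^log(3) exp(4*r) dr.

Let u = exp(r), so du = exp(r) dr. When r = 0, u = 1; when r = log(3), u = 3.
The integral becomes ∫ u**3 du from 1 to 3, with antiderivative u**4/4.
Back in r: F(r) = exp(4*r)/4.
Then F(log(3)) - F(0) = (81/4) - (1/4) = 20.

20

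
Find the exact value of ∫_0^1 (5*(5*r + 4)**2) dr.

Let u = 5*r + 4, so du = 5 dr. When r = 0, u = 4; when r = 1, u = 9.
The integral becomes ∫ u**2 du from 4 to 9, with antiderivative u**3/3.
Back in r: F(r) = (5*r + 4)**3/3.
Then F(1) - F(0) = (243) - (64/3) = 665/3.

665/3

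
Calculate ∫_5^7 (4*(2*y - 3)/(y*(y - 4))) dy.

Factor the denominator: y**2 - 4*y = y(y - 4).
Partial fractions: 4*(2*y - 3)/(y*(y - 4)) = 3/y + 5/(y - 4).
An antiderivative is F(y) = 3*log(y) + 5*log(y - 4).
Then F(7) - F(5) = (5*log(3) + 3*log(7)) - (3*log(5)) = -3*log(5) + 5*log(3) + 3*log(7).

-3*log(5) + 5*log(3) + 3*log(7)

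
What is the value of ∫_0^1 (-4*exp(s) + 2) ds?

An antiderivative is F(s) = 2*s - 4*exp(s).
Then F(1) - F(0) = (2 - 4*E) - (-4) = 6 - 4*E.

6 - 4*E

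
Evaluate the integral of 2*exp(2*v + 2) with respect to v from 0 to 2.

Let u = 2*v + 2, so du = 2 dv. When v = 0, u = 2; when v = 2, u = 6.
The integral becomes ∫ exp(u) du from 2 to 6, with antiderivative exp(u).
Back in v: F(v) = exp(2*v + 2).
Then F(2) - F(0) = (exp(6)) - (exp(2)) = -exp(2) + exp(6).

-exp(2) + exp(6)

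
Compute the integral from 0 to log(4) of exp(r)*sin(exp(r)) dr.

cos(1) - cos(4)

Let u = exp(r), so du = exp(r) dr. When r = 0, u = 1; when r = log(4), u = 4.
The integral becomes ∫ sin(u) du from 1 to 4, with antiderivative -cos(u).
Back in r: F(r) = -cos(exp(r)).
Then F(log(4)) - F(0) = (-cos(4)) - (-cos(1)) = cos(1) - cos(4).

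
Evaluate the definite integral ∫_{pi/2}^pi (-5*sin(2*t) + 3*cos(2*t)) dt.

An antiderivative is F(t) = 3*sin(2*t)/2 + 5*cos(2*t)/2.
Then F(pi) - F(pi/2) = (5/2) - (-5/2) = 5.

5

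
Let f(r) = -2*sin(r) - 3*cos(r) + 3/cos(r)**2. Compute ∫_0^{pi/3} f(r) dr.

An antiderivative is F(r) = -3*sin(r) + 2*cos(r) + 3*tan(r).
Then F(pi/3) - F(0) = (1 + 3*sqrt(3)/2) - (2) = -1 + 3*sqrt(3)/2.

-1 + 3*sqrt(3)/2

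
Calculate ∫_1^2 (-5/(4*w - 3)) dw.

An antiderivative is F(w) = -5*log(4*w - 3)/4.
Then F(2) - F(1) = (-5*log(5)/4) - (0) = -5*log(5)/4.

-5*log(5)/4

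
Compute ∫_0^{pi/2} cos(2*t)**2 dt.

Use the identity cos^2(2*t) = (1 + cos(4*t))/2.
An antiderivative is F(t) = t/2 + sin(4*t)/8.
Then F(pi/2) - F(0) = (pi/4) - (0) = pi/4.

pi/4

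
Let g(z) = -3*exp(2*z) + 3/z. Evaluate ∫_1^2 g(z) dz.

An antiderivative is F(z) = -3*exp(2*z)/2 + 3*log(z).
Then F(2) - F(1) = (-3*exp(4)/2 + log(8)) - (-3*exp(2)/2) = -3*exp(4)/2 + log(8) + 3*exp(2)/2.

-3*exp(4)/2 + log(8) + 3*exp(2)/2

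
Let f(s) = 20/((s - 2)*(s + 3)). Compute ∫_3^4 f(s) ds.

-4*log(7) + 4*log(3) + 8*log(2)

Factor the denominator: s**2 + s - 6 = (s + 3)(s - 2).
Partial fractions: 20/((s - 2)*(s + 3)) = -4/(s + 3) + 4/(s - 2).
An antiderivative is F(s) = 4*log(s - 2) - 4*log(s + 3).
Then F(4) - F(3) = (-4*log(7) + 4*log(2)) - (-4*log(3) - 4*log(2)) = -4*log(7) + 4*log(3) + 8*log(2).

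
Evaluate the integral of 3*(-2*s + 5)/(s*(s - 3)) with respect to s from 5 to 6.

Factor the denominator: s**2 - 3*s = s(s - 3).
Partial fractions: 3*(-2*s + 5)/(s*(s - 3)) = -5/s - 1/(s - 3).
An antiderivative is F(s) = -5*log(s) - log(s - 3).
Then F(6) - F(5) = (-6*log(3) - 5*log(2)) - (-5*log(5) - log(2)) = -6*log(3) - 4*log(2) + 5*log(5).

-6*log(3) - 4*log(2) + 5*log(5)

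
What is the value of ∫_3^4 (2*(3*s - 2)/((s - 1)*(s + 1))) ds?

-11*log(2) + log(3) + 5*log(5)

Factor the denominator: s**2 - 1 = (s + 1)(s - 1).
Partial fractions: 2*(3*s - 2)/((s - 1)*(s + 1)) = 5/(s + 1) + 1/(s - 1).
An antiderivative is F(s) = log(s - 1) + 5*log(s + 1).
Then F(4) - F(3) = (log(3) + 5*log(5)) - (11*log(2)) = -11*log(2) + log(3) + 5*log(5).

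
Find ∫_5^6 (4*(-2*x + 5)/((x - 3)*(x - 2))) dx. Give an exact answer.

-log(16)

Factor the denominator: x**2 - 5*x + 6 = (x - 2)(x - 3).
Partial fractions: 4*(-2*x + 5)/((x - 3)*(x - 2)) = -4/(x - 2) - 4/(x - 3).
An antiderivative is F(x) = -4*log(x - 3) - 4*log(x - 2).
Then F(6) - F(5) = (-8*log(2) - 4*log(3)) - (-4*log(3) - 4*log(2)) = -log(16).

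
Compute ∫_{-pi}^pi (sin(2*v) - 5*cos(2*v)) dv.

An antiderivative is F(v) = -5*sin(2*v)/2 - cos(2*v)/2.
Then F(pi) - F(-pi) = (-1/2) - (-1/2) = 0.

0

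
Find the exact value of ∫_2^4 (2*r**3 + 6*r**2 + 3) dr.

By the power rule, an antiderivative is F(r) = r**4/2 + 2*r**3 + 3*r.
Then F(4) - F(2) = (268) - (30) = 238.

238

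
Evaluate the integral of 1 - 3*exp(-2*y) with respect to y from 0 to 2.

(3 + exp(4))*exp(-4)/2

An antiderivative is F(y) = y + 3*exp(-2*y)/2.
Then F(2) - F(0) = (3*exp(-4)/2 + 2) - (3/2) = (3 + exp(4))*exp(-4)/2.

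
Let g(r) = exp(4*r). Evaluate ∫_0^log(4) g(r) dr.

255/4

Let u = exp(r), so du = exp(r) dr. When r = 0, u = 1; when r = log(4), u = 4.
The integral becomes ∫ u**3 du from 1 to 4, with antiderivative u**4/4.
Back in r: F(r) = exp(4*r)/4.
Then F(log(4)) - F(0) = (64) - (1/4) = 255/4.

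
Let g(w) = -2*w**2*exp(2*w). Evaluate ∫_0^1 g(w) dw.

Integrate by parts twice (u = w^2, dv = -2*exp(2*w) dw).
An antiderivative is F(w) = (-2*w**2 + 2*w - 1)*exp(2*w)/2.
Then F(1) - F(0) = (-exp(2)/2) - (-1/2) = 1/2 - exp(2)/2.

1/2 - exp(2)/2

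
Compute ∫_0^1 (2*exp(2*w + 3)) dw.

-exp(3) + exp(5)

Let u = 2*w + 3, so du = 2 dw. When w = 0, u = 3; when w = 1, u = 5.
The integral becomes ∫ exp(u) du from 3 to 5, with antiderivative exp(u).
Back in w: F(w) = exp(2*w + 3).
Then F(1) - F(0) = (exp(5)) - (exp(3)) = -exp(3) + exp(5).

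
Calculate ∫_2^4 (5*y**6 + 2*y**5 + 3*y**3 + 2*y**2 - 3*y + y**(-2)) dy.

By the power rule, an antiderivative is F(y) = 5*y**7/7 + y**6/3 + 3*y**4/4 + 2*y**3/3 - 3*y**2/2 - 1/y.
Then F(4) - F(2) = (371801/28) - (5191/42) = 1105021/84.

1105021/84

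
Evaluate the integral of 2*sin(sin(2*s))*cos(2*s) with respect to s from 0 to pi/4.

Let u = sin(2*s), so du = 2*cos(2*s) ds. When s = 0, u = 0; when s = pi/4, u = 1.
The integral becomes ∫ sin(u) du from 0 to 1, with antiderivative -cos(u).
Back in s: F(s) = -cos(sin(2*s)).
Then F(pi/4) - F(0) = (-cos(1)) - (-1) = 1 - cos(1).

1 - cos(1)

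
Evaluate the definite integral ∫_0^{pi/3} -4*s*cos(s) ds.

-2*sqrt(3)*pi/3 + 2

Integrate by parts once (u = s, dv = -4*cos(s) ds).
An antiderivative is F(s) = -4*s*sin(s) - 4*cos(s).
Then F(pi/3) - F(0) = (-2*sqrt(3)*pi/3 - 2) - (-4) = -2*sqrt(3)*pi/3 + 2.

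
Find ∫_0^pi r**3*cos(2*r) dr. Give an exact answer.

3*pi**2/4

Integrate by parts 3 times (u = r^3, dv = cos(2*r) dr).
An antiderivative is F(r) = r**3*sin(2*r)/2 + 3*r**2*cos(2*r)/4 - 3*r*sin(2*r)/4 - 3*cos(2*r)/8.
Then F(pi) - F(0) = (-3/8 + 3*pi**2/4) - (-3/8) = 3*pi**2/4.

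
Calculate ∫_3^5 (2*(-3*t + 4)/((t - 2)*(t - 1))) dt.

-4*log(3) - 2*log(2)

Factor the denominator: t**2 - 3*t + 2 = (t - 1)(t - 2).
Partial fractions: 2*(-3*t + 4)/((t - 2)*(t - 1)) = -2/(t - 1) - 4/(t - 2).
An antiderivative is F(t) = -4*log(t - 2) - 2*log(t - 1).
Then F(5) - F(3) = (-4*log(3) - 4*log(2)) - (-log(4)) = -4*log(3) - 2*log(2).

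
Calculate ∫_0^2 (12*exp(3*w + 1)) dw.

Let u = 3*w + 1, so du = 3 dw. When w = 0, u = 1; when w = 2, u = 7.
The integral becomes 4·∫ exp(u) du from 1 to 7, with antiderivative 4*exp(u).
Back in w: F(w) = 4*exp(3*w + 1).
Then F(2) - F(0) = (4*exp(7)) - (4*exp(1)) = -4*exp(1)*(1 - exp(6)).

-4*exp(1)*(1 - exp(6))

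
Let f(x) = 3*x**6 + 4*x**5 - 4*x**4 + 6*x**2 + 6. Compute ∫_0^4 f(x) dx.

By the power rule, an antiderivative is F(x) = 3*x**7/7 + 2*x**6/3 - 4*x**5/5 + 2*x**3 + 6*x.
Then F(4) - F(0) = (953944/105) - (0) = 953944/105.

953944/105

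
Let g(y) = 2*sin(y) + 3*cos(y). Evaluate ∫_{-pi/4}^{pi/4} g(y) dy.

An antiderivative is F(y) = 3*sin(y) - 2*cos(y).
Then F(pi/4) - F(-pi/4) = (sqrt(2)/2) - (-5*sqrt(2)/2) = 3*sqrt(2).

3*sqrt(2)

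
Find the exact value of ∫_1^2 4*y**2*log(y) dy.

-28/9 + 32*log(2)/3

Integrate by parts once (u = ln y, dv = 4*y**2 dy).
An antiderivative is F(y) = 4*y**3*(3*log(y) - 1)/9.
Then F(2) - F(1) = (-32/9 + 32*log(2)/3) - (-4/9) = -28/9 + 32*log(2)/3.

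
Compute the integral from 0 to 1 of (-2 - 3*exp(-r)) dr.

-5 + 3*exp(-1)

An antiderivative is F(r) = -2*r + 3*exp(-r).
Then F(1) - F(0) = (-2 + 3*exp(-1)) - (3) = -5 + 3*exp(-1).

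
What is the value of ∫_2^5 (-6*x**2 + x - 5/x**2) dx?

-225

By the power rule, an antiderivative is F(x) = -2*x**3 + x**2/2 + 5/x.
Then F(5) - F(2) = (-473/2) - (-23/2) = -225.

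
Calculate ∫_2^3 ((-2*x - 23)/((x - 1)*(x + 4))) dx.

-8*log(2) - 3*log(3) + 3*log(7)

Factor the denominator: x**2 + 3*x - 4 = (x + 4)(x - 1).
Partial fractions: (-2*x - 23)/((x - 1)*(x + 4)) = 3/(x + 4) - 5/(x - 1).
An antiderivative is F(x) = -5*log(x - 1) + 3*log(x + 4).
Then F(3) - F(2) = (-5*log(2) + 3*log(7)) - (3*log(2) + 3*log(3)) = -8*log(2) - 3*log(3) + 3*log(7).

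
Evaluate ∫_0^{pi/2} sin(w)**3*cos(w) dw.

Let u = sin(w), so du = cos(w) dw. When w = 0, u = 0; when w = pi/2, u = 1.
The integral becomes ∫ u**3 du from 0 to 1, with antiderivative u**4/4.
Back in w: F(w) = sin(w)**4/4.
Then F(pi/2) - F(0) = (1/4) - (0) = 1/4.

1/4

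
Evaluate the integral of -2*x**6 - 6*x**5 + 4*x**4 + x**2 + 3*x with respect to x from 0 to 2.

-6962/105

By the power rule, an antiderivative is F(x) = -2*x**7/7 - x**6 + 4*x**5/5 + x**3/3 + 3*x**2/2.
Then F(2) - F(0) = (-6962/105) - (0) = -6962/105.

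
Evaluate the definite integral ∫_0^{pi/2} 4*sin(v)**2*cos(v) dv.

4/3

Let u = sin(v), so du = cos(v) dv. When v = 0, u = 0; when v = pi/2, u = 1.
The integral becomes 4·∫ u**2 du from 0 to 1, with antiderivative 4*u**3/3.
Back in v: F(v) = 4*sin(v)**3/3.
Then F(pi/2) - F(0) = (4/3) - (0) = 4/3.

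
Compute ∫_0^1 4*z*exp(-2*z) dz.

Integrate by parts once (u = z, dv = 4*exp(-2*z) dz).
An antiderivative is F(z) = (-2*z - 1)*exp(-2*z).
Then F(1) - F(0) = (-3*exp(-2)) - (-1) = 1 - 3*exp(-2).

1 - 3*exp(-2)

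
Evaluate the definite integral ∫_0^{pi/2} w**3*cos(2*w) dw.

Integrate by parts 3 times (u = w^3, dv = cos(2*w) dw).
An antiderivative is F(w) = w**3*sin(2*w)/2 + 3*w**2*cos(2*w)/4 - 3*w*sin(2*w)/4 - 3*cos(2*w)/8.
Then F(pi/2) - F(0) = (3/8 - 3*pi**2/16) - (-3/8) = 3/4 - 3*pi**2/16.

3/4 - 3*pi**2/16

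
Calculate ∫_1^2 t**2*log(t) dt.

Integrate by parts once (u = ln t, dv = t**2 dt).
An antiderivative is F(t) = t**3*(3*log(t) - 1)/9.
Then F(2) - F(1) = (-8/9 + 8*log(2)/3) - (-1/9) = -7/9 + 8*log(2)/3.

-7/9 + 8*log(2)/3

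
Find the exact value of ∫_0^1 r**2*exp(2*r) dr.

Integrate by parts twice (u = r^2, dv = exp(2*r) dr).
An antiderivative is F(r) = (2*r**2 - 2*r + 1)*exp(2*r)/4.
Then F(1) - F(0) = (exp(2)/4) - (1/4) = -1/4 + exp(2)/4.

-1/4 + exp(2)/4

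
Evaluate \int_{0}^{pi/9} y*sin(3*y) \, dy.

Integrate by parts once (u = y, dv = sin(3*y) dy).
An antiderivative is F(y) = -y*cos(3*y)/3 + sin(3*y)/9.
Then F(pi/9) - F(0) = (-pi/54 + sqrt(3)/18) - (0) = -pi/54 + sqrt(3)/18.

-pi/54 + sqrt(3)/18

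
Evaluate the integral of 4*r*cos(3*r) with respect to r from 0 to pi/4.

-4/9 - 2*sqrt(2)/9 + sqrt(2)*pi/6

Integrate by parts once (u = r, dv = 4*cos(3*r) dr).
An antiderivative is F(r) = 4*r*sin(3*r)/3 + 4*cos(3*r)/9.
Then F(pi/4) - F(0) = (sqrt(2)*(-4 + 3*pi)/18) - (4/9) = -4/9 - 2*sqrt(2)/9 + sqrt(2)*pi/6.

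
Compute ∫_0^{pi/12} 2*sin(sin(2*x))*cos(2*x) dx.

Let u = sin(2*x), so du = 2*cos(2*x) dx. When x = 0, u = 0; when x = pi/12, u = 1/2.
The integral becomes ∫ sin(u) du from 0 to 1/2, with antiderivative -cos(u).
Back in x: F(x) = -cos(sin(2*x)).
Then F(pi/12) - F(0) = (-cos(1/2)) - (-1) = 1 - cos(1/2).

1 - cos(1/2)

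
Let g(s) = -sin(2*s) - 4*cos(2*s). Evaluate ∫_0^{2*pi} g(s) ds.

0

An antiderivative is F(s) = -2*sin(2*s) + cos(2*s)/2.
Then F(2*pi) - F(0) = (1/2) - (1/2) = 0.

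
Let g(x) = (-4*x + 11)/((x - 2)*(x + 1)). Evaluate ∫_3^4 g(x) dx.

-5*log(5) + 11*log(2)

Factor the denominator: x**2 - x - 2 = (x + 1)(x - 2).
Partial fractions: (-4*x + 11)/((x - 2)*(x + 1)) = -5/(x + 1) + 1/(x - 2).
An antiderivative is F(x) = log(x - 2) - 5*log(x + 1).
Then F(4) - F(3) = (-5*log(5) + log(2)) - (-10*log(2)) = -5*log(5) + 11*log(2).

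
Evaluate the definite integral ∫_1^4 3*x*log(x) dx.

-45/4 + 48*log(2)

Integrate by parts once (u = ln x, dv = 3*x dx).
An antiderivative is F(x) = 3*x**2*(2*log(x) - 1)/4.
Then F(4) - F(1) = (-12 + 48*log(2)) - (-3/4) = -45/4 + 48*log(2).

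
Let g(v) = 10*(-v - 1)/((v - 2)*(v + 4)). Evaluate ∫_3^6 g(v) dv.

Factor the denominator: v**2 + 2*v - 8 = (v + 4)(v - 2).
Partial fractions: 10*(-v - 1)/((v - 2)*(v + 4)) = -5/(v + 4) - 5/(v - 2).
An antiderivative is F(v) = -5*log(v - 2) - 5*log(v + 4).
Then F(6) - F(3) = (-15*log(2) - 5*log(5)) - (-5*log(7)) = -15*log(2) - 5*log(5) + 5*log(7).

-15*log(2) - 5*log(5) + 5*log(7)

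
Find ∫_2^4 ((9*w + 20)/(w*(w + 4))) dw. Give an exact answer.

Factor the denominator: w**2 + 4*w = (w + 4)w.
Partial fractions: (9*w + 20)/(w*(w + 4)) = 4/(w + 4) + 5/w.
An antiderivative is F(w) = 5*log(w) + 4*log(w + 4).
Then F(4) - F(2) = (22*log(2)) - (4*log(3) + 9*log(2)) = -4*log(3) + 13*log(2).

-4*log(3) + 13*log(2)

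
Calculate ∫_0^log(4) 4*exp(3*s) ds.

84

Let u = exp(s), so du = exp(s) ds. When s = 0, u = 1; when s = log(4), u = 4.
The integral becomes 4·∫ u**2 du from 1 to 4, with antiderivative 4*u**3/3.
Back in s: F(s) = 4*exp(3*s)/3.
Then F(log(4)) - F(0) = (256/3) - (4/3) = 84.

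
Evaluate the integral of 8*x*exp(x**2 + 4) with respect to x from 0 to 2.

Let u = x**2 + 4, so du = 2*x dx. When x = 0, u = 4; when x = 2, u = 8.
The integral becomes 4·∫ exp(u) du from 4 to 8, with antiderivative 4*exp(u).
Back in x: F(x) = 4*exp(x**2 + 4).
Then F(2) - F(0) = (4*exp(8)) - (4*exp(4)) = -4*(1 - exp(4))*exp(4).

-4*(1 - exp(4))*exp(4)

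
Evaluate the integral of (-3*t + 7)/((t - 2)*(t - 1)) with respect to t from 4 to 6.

-4*log(5) + log(2) + 4*log(3)

Factor the denominator: t**2 - 3*t + 2 = (t - 1)(t - 2).
Partial fractions: (-3*t + 7)/((t - 2)*(t - 1)) = -4/(t - 1) + 1/(t - 2).
An antiderivative is F(t) = log(t - 2) - 4*log(t - 1).
Then F(6) - F(4) = (-4*log(5) + 2*log(2)) - (log(2/81)) = -4*log(5) + log(2) + 4*log(3).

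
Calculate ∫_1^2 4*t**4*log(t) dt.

-124/25 + 128*log(2)/5

Integrate by parts once (u = ln t, dv = 4*t**4 dt).
An antiderivative is F(t) = 4*t**5*(5*log(t) - 1)/25.
Then F(2) - F(1) = (-128/25 + 128*log(2)/5) - (-4/25) = -124/25 + 128*log(2)/5.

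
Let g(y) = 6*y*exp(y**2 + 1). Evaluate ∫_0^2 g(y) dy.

-3*exp(1)*(1 - exp(4))

Let u = y**2 + 1, so du = 2*y dy. When y = 0, u = 1; when y = 2, u = 5.
The integral becomes 3·∫ exp(u) du from 1 to 5, with antiderivative 3*exp(u).
Back in y: F(y) = 3*exp(y**2 + 1).
Then F(2) - F(0) = (3*exp(5)) - (3*exp(1)) = -3*exp(1)*(1 - exp(4)).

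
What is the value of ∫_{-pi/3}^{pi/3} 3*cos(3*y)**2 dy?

Use the identity cos^2(3*y) = (1 + cos(6*y))/2.
An antiderivative is F(y) = 3*y/2 + sin(6*y)/4.
Then F(pi/3) - F(-pi/3) = (pi/2) - (-pi/2) = pi.

pi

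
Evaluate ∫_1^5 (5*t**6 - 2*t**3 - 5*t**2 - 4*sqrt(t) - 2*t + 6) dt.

387008/7 - 40*sqrt(5)/3

By the power rule, an antiderivative is F(t) = 5*t**7/7 - t**4/2 - 8*t**(3/2)/3 - 5*t**3/3 - t**2 + 6*t.
Then F(5) - F(1) = (2322085/42 - 40*sqrt(5)/3) - (37/42) = 387008/7 - 40*sqrt(5)/3.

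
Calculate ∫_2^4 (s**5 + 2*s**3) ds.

792

By the power rule, an antiderivative is F(s) = s**6/6 + s**4/2.
Then F(4) - F(2) = (2432/3) - (56/3) = 792.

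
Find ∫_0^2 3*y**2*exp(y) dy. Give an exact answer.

Integrate by parts twice (u = y^2, dv = 3*exp(y) dy).
An antiderivative is F(y) = (3*y**2 - 6*y + 6)*exp(y).
Then F(2) - F(0) = (6*exp(2)) - (6) = -6 + 6*exp(2).

-6 + 6*exp(2)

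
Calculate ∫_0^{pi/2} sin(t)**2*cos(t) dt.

1/3

Let u = sin(t), so du = cos(t) dt. When t = 0, u = 0; when t = pi/2, u = 1.
The integral becomes ∫ u**2 du from 0 to 1, with antiderivative u**3/3.
Back in t: F(t) = sin(t)**3/3.
Then F(pi/2) - F(0) = (1/3) - (0) = 1/3.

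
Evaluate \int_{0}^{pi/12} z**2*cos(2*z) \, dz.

-1/8 + pi**2/576 + sqrt(3)*pi/48

Integrate by parts twice (u = z^2, dv = cos(2*z) dz).
An antiderivative is F(z) = z**2*sin(2*z)/2 + z*cos(2*z)/2 - sin(2*z)/4.
Then F(pi/12) - F(0) = (-1/8 + pi**2/576 + sqrt(3)*pi/48) - (0) = -1/8 + pi**2/576 + sqrt(3)*pi/48.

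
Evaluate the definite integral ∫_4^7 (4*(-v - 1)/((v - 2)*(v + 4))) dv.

-2*log(11) - 2*log(5) + 8*log(2)

Factor the denominator: v**2 + 2*v - 8 = (v + 4)(v - 2).
Partial fractions: 4*(-v - 1)/((v - 2)*(v + 4)) = -2/(v + 4) - 2/(v - 2).
An antiderivative is F(v) = -2*log(v - 2) - 2*log(v + 4).
Then F(7) - F(4) = (-2*log(11) - 2*log(5)) - (-8*log(2)) = -2*log(11) - 2*log(5) + 8*log(2).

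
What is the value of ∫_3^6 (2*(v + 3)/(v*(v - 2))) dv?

Factor the denominator: v**2 - 2*v = v(v - 2).
Partial fractions: 2*(v + 3)/(v*(v - 2)) = -3/v + 5/(v - 2).
An antiderivative is F(v) = -3*log(v) + 5*log(v - 2).
Then F(6) - F(3) = (-3*log(3) + 7*log(2)) - (-log(27)) = 7*log(2).

7*log(2)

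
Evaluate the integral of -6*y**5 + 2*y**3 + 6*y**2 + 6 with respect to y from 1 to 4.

-7647/2

By the power rule, an antiderivative is F(y) = -y**6 + y**4/2 + 2*y**3 + 6*y.
Then F(4) - F(1) = (-3816) - (15/2) = -7647/2.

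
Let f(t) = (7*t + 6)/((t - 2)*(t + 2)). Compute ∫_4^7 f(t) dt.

Factor the denominator: t**2 - 4 = (t + 2)(t - 2).
Partial fractions: (7*t + 6)/((t - 2)*(t + 2)) = 2/(t + 2) + 5/(t - 2).
An antiderivative is F(t) = 5*log(t - 2) + 2*log(t + 2).
Then F(7) - F(4) = (4*log(3) + 5*log(5)) - (2*log(3) + 7*log(2)) = -7*log(2) + 2*log(3) + 5*log(5).

-7*log(2) + 2*log(3) + 5*log(5)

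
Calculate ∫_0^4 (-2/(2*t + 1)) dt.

An antiderivative is F(t) = -log(2*t + 1).
Then F(4) - F(0) = (-log(9)) - (0) = -log(9).

-log(9)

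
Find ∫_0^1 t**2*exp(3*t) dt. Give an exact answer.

Integrate by parts twice (u = t^2, dv = exp(3*t) dt).
An antiderivative is F(t) = (9*t**2 - 6*t + 2)*exp(3*t)/27.
Then F(1) - F(0) = (5*exp(3)/27) - (2/27) = -2/27 + 5*exp(3)/27.

-2/27 + 5*exp(3)/27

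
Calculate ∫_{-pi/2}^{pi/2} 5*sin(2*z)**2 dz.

Use the identity sin^2(2*z) = (1 - cos(4*z))/2.
An antiderivative is F(z) = 5*z/2 - 5*sin(4*z)/8.
Then F(pi/2) - F(-pi/2) = (5*pi/4) - (-5*pi/4) = 5*pi/2.

5*pi/2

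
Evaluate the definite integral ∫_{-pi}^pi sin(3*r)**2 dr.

pi

Use the identity sin^2(3*r) = (1 - cos(6*r))/2.
An antiderivative is F(r) = r/2 - sin(6*r)/12.
Then F(pi) - F(-pi) = (pi/2) - (-pi/2) = pi.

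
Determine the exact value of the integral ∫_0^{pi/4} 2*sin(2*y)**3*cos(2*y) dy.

Let u = sin(2*y), so du = 2*cos(2*y) dy. When y = 0, u = 0; when y = pi/4, u = 1.
The integral becomes ∫ u**3 du from 0 to 1, with antiderivative u**4/4.
Back in y: F(y) = sin(2*y)**4/4.
Then F(pi/4) - F(0) = (1/4) - (0) = 1/4.

1/4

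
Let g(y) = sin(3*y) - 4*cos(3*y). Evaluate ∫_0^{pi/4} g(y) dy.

An antiderivative is F(y) = -4*sin(3*y)/3 - cos(3*y)/3.
Then F(pi/4) - F(0) = (-sqrt(2)/2) - (-1/3) = 1/3 - sqrt(2)/2.

1/3 - sqrt(2)/2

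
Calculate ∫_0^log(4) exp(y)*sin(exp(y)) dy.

cos(1) - cos(4)

Let u = exp(y), so du = exp(y) dy. When y = 0, u = 1; when y = log(4), u = 4.
The integral becomes ∫ sin(u) du from 1 to 4, with antiderivative -cos(u).
Back in y: F(y) = -cos(exp(y)).
Then F(log(4)) - F(0) = (-cos(4)) - (-cos(1)) = cos(1) - cos(4).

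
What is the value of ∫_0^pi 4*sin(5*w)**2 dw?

Use the identity sin^2(5*w) = (1 - cos(10*w))/2.
An antiderivative is F(w) = 2*w - sin(10*w)/5.
Then F(pi) - F(0) = (2*pi) - (0) = 2*pi.

2*pi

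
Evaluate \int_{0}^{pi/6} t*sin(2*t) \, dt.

Integrate by parts once (u = t, dv = sin(2*t) dt).
An antiderivative is F(t) = -t*cos(2*t)/2 + sin(2*t)/4.
Then F(pi/6) - F(0) = (-pi/24 + sqrt(3)/8) - (0) = -pi/24 + sqrt(3)/8.

-pi/24 + sqrt(3)/8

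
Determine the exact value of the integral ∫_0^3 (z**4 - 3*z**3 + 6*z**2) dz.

By the power rule, an antiderivative is F(z) = z**5/5 - 3*z**4/4 + 2*z**3.
Then F(3) - F(0) = (837/20) - (0) = 837/20.

837/20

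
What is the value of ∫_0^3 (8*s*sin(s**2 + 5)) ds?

Let u = s**2 + 5, so du = 2*s ds. When s = 0, u = 5; when s = 3, u = 14.
The integral becomes 4·∫ sin(u) du from 5 to 14, with antiderivative -4*cos(u).
Back in s: F(s) = -4*cos(s**2 + 5).
Then F(3) - F(0) = (-4*cos(14)) - (-4*cos(5)) = -4*cos(14) + 4*cos(5).

-4*cos(14) + 4*cos(5)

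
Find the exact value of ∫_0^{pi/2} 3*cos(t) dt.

An antiderivative is F(t) = 3*sin(t).
Then F(pi/2) - F(0) = (3) - (0) = 3.

3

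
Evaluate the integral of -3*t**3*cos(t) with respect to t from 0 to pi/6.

-18 - sqrt(3)*pi**2/8 - pi**3/144 + 3*pi/2 + 9*sqrt(3)

Integrate by parts 3 times (u = t^3, dv = -3*cos(t) dt).
An antiderivative is F(t) = -3*t**3*sin(t) - 9*t**2*cos(t) + 18*t*sin(t) + 18*cos(t).
Then F(pi/6) - F(0) = (-sqrt(3)*pi**2/8 - pi**3/144 + 3*pi/2 + 9*sqrt(3)) - (18) = -18 - sqrt(3)*pi**2/8 - pi**3/144 + 3*pi/2 + 9*sqrt(3).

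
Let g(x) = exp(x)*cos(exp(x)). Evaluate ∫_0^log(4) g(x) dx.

Let u = exp(x), so du = exp(x) dx. When x = 0, u = 1; when x = log(4), u = 4.
The integral becomes ∫ cos(u) du from 1 to 4, with antiderivative sin(u).
Back in x: F(x) = sin(exp(x)).
Then F(log(4)) - F(0) = (sin(4)) - (sin(1)) = -sin(1) + sin(4).

-sin(1) + sin(4)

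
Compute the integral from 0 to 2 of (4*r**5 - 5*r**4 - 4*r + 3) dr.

26/3

By the power rule, an antiderivative is F(r) = 2*r**6/3 - r**5 - 2*r**2 + 3*r.
Then F(2) - F(0) = (26/3) - (0) = 26/3.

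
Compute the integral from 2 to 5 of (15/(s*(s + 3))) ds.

Factor the denominator: s**2 + 3*s = (s + 3)s.
Partial fractions: 15/(s*(s + 3)) = -5/(s + 3) + 5/s.
An antiderivative is F(s) = 5*log(s) - 5*log(s + 3).
Then F(5) - F(2) = (-15*log(2) + 5*log(5)) - (-5*log(5) + 5*log(2)) = -20*log(2) + 10*log(5).

-20*log(2) + 10*log(5)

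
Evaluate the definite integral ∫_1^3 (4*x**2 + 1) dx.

By the power rule, an antiderivative is F(x) = 4*x**3/3 + x.
Then F(3) - F(1) = (39) - (7/3) = 110/3.

110/3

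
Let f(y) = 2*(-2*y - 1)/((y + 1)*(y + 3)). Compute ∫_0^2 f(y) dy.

-5*log(5) + 6*log(3)

Factor the denominator: y**2 + 4*y + 3 = (y + 3)(y + 1).
Partial fractions: 2*(-2*y - 1)/((y + 1)*(y + 3)) = -5/(y + 3) + 1/(y + 1).
An antiderivative is F(y) = log(y + 1) - 5*log(y + 3).
Then F(2) - F(0) = (-5*log(5) + log(3)) - (-5*log(3)) = -5*log(5) + 6*log(3).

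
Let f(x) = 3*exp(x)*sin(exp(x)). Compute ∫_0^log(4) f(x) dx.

Let u = exp(x), so du = exp(x) dx. When x = 0, u = 1; when x = log(4), u = 4.
The integral becomes 3·∫ sin(u) du from 1 to 4, with antiderivative -3*cos(u).
Back in x: F(x) = -3*cos(exp(x)).
Then F(log(4)) - F(0) = (-3*cos(4)) - (-3*cos(1)) = 3*cos(1) - 3*cos(4).

3*cos(1) - 3*cos(4)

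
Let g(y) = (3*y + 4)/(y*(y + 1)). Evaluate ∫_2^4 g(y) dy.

log(48/5)

Factor the denominator: y**2 + y = (y + 1)y.
Partial fractions: (3*y + 4)/(y*(y + 1)) = -1/(y + 1) + 4/y.
An antiderivative is F(y) = 4*log(y) - log(y + 1).
Then F(4) - F(2) = (-log(5) + 8*log(2)) - (log(16/3)) = log(48/5).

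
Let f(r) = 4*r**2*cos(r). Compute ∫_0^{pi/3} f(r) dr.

-4*sqrt(3) + 2*sqrt(3)*pi**2/9 + 4*pi/3

Integrate by parts twice (u = r^2, dv = 4*cos(r) dr).
An antiderivative is F(r) = 4*r**2*sin(r) + 8*r*cos(r) - 8*sin(r).
Then F(pi/3) - F(0) = (-4*sqrt(3) + 2*sqrt(3)*pi**2/9 + 4*pi/3) - (0) = -4*sqrt(3) + 2*sqrt(3)*pi**2/9 + 4*pi/3.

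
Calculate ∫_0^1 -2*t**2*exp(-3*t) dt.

-4/27 + 34*exp(-3)/27

Integrate by parts twice (u = t^2, dv = -2*exp(-3*t) dt).
An antiderivative is F(t) = (18*t**2 + 12*t + 4)*exp(-3*t)/27.
Then F(1) - F(0) = (34*exp(-3)/27) - (4/27) = -4/27 + 34*exp(-3)/27.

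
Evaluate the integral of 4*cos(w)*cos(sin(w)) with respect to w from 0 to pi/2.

Let u = sin(w), so du = cos(w) dw. When w = 0, u = 0; when w = pi/2, u = 1.
The integral becomes 4·∫ cos(u) du from 0 to 1, with antiderivative 4*sin(u).
Back in w: F(w) = 4*sin(sin(w)).
Then F(pi/2) - F(0) = (4*sin(1)) - (0) = 4*sin(1).

4*sin(1)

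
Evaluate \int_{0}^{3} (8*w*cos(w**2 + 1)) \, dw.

Let u = w**2 + 1, so du = 2*w dw. When w = 0, u = 1; when w = 3, u = 10.
The integral becomes 4·∫ cos(u) du from 1 to 10, with antiderivative 4*sin(u).
Back in w: F(w) = 4*sin(w**2 + 1).
Then F(3) - F(0) = (4*sin(10)) - (4*sin(1)) = -4*sin(1) + 4*sin(10).

-4*sin(1) + 4*sin(10)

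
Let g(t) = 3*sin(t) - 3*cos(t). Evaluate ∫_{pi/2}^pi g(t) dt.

An antiderivative is F(t) = -3*sin(t) - 3*cos(t).
Then F(pi) - F(pi/2) = (3) - (-3) = 6.

6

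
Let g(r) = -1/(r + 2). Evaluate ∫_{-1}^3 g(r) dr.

-log(5)

An antiderivative is F(r) = -log(r + 2).
Then F(3) - F(-1) = (-log(5)) - (0) = -log(5).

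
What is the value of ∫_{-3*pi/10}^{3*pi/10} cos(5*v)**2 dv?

3*pi/10

Use the identity cos^2(5*v) = (1 + cos(10*v))/2.
An antiderivative is F(v) = v/2 + sin(10*v)/20.
Then F(3*pi/10) - F(-3*pi/10) = (3*pi/20) - (-3*pi/20) = 3*pi/10.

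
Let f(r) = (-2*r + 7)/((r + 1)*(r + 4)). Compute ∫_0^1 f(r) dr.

Factor the denominator: r**2 + 5*r + 4 = (r + 4)(r + 1).
Partial fractions: (-2*r + 7)/((r + 1)*(r + 4)) = -5/(r + 4) + 3/(r + 1).
An antiderivative is F(r) = 3*log(r + 1) - 5*log(r + 4).
Then F(1) - F(0) = (-5*log(5) + 3*log(2)) - (-10*log(2)) = -5*log(5) + 13*log(2).

-5*log(5) + 13*log(2)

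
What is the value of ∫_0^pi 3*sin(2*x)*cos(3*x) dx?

Use the identity sin(2*x)cos(3*x) = [sin(5*x) + sin(-x)]/2.
An antiderivative is F(x) = 3*cos(x)/2 - 3*cos(5*x)/10.
Then F(pi) - F(0) = (-6/5) - (6/5) = -12/5.

-12/5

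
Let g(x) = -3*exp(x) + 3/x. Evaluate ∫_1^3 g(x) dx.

-3*exp(3) + 3*log(3) + 3*exp(1)

An antiderivative is F(x) = -3*exp(x) + 3*log(x).
Then F(3) - F(1) = (-3*exp(3) + 3*log(3)) - (-3*exp(1)) = -3*exp(3) + 3*log(3) + 3*exp(1).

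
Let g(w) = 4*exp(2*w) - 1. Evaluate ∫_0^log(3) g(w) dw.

An antiderivative is F(w) = 2*exp(2*w) - w.
Then F(log(3)) - F(0) = (18 - log(3)) - (2) = 16 - log(3).

16 - log(3)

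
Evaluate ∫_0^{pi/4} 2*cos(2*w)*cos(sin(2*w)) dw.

sin(1)

Let u = sin(2*w), so du = 2*cos(2*w) dw. When w = 0, u = 0; when w = pi/4, u = 1.
The integral becomes ∫ cos(u) du from 0 to 1, with antiderivative sin(u).
Back in w: F(w) = sin(sin(2*w)).
Then F(pi/4) - F(0) = (sin(1)) - (0) = sin(1).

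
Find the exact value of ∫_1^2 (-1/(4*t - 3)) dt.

-log(5)/4

An antiderivative is F(t) = -log(4*t - 3)/4.
Then F(2) - F(1) = (-log(5)/4) - (0) = -log(5)/4.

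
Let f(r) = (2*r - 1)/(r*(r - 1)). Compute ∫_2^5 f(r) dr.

Factor the denominator: r**2 - r = r(r - 1).
Partial fractions: (2*r - 1)/(r*(r - 1)) = 1/r + 1/(r - 1).
An antiderivative is F(r) = log(r) + log(r - 1).
Then F(5) - F(2) = (log(20)) - (log(2)) = log(10).

log(10)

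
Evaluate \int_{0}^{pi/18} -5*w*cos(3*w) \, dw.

Integrate by parts once (u = w, dv = -5*cos(3*w) dw).
An antiderivative is F(w) = -5*w*sin(3*w)/3 - 5*cos(3*w)/9.
Then F(pi/18) - F(0) = (-5*sqrt(3)/18 - 5*pi/108) - (-5/9) = -5*sqrt(3)/18 - 5*pi/108 + 5/9.

-5*sqrt(3)/18 - 5*pi/108 + 5/9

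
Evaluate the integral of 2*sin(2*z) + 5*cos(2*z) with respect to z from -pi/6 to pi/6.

5*sqrt(3)/2

An antiderivative is F(z) = 5*sin(2*z)/2 - cos(2*z).
Then F(pi/6) - F(-pi/6) = (-1/2 + 5*sqrt(3)/4) - (-5*sqrt(3)/4 - 1/2) = 5*sqrt(3)/2.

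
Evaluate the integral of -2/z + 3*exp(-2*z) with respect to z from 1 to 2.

-2*log(2) - 3*exp(-4)/2 + 3*exp(-2)/2

An antiderivative is F(z) = -2*log(z) - 3*exp(-2*z)/2.
Then F(2) - F(1) = (-2*log(2) - 3*exp(-4)/2) - (-3*exp(-2)/2) = -2*log(2) - 3*exp(-4)/2 + 3*exp(-2)/2.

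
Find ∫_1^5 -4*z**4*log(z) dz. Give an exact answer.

12496/25 - 2500*log(5)

Integrate by parts once (u = ln z, dv = -4*z**4 dz).
An antiderivative is F(z) = -4*z**5*(5*log(z) - 1)/25.
Then F(5) - F(1) = (500 - 2500*log(5)) - (4/25) = 12496/25 - 2500*log(5).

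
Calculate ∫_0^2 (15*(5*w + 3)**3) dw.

Let u = 5*w + 3, so du = 5 dw. When w = 0, u = 3; when w = 2, u = 13.
The integral becomes 3·∫ u**3 du from 3 to 13, with antiderivative 3*u**4/4.
Back in w: F(w) = 3*(5*w + 3)**4/4.
Then F(2) - F(0) = (85683/4) - (243/4) = 21360.

21360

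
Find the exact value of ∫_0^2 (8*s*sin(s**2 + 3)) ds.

Let u = s**2 + 3, so du = 2*s ds. When s = 0, u = 3; when s = 2, u = 7.
The integral becomes 4·∫ sin(u) du from 3 to 7, with antiderivative -4*cos(u).
Back in s: F(s) = -4*cos(s**2 + 3).
Then F(2) - F(0) = (-4*cos(7)) - (-4*cos(3)) = 4*cos(3) - 4*cos(7).

4*cos(3) - 4*cos(7)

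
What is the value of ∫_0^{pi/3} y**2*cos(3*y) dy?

-2*pi/27

Integrate by parts twice (u = y^2, dv = cos(3*y) dy).
An antiderivative is F(y) = y**2*sin(3*y)/3 + 2*y*cos(3*y)/9 - 2*sin(3*y)/27.
Then F(pi/3) - F(0) = (-2*pi/27) - (0) = -2*pi/27.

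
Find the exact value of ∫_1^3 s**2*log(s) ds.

Integrate by parts once (u = ln s, dv = s**2 ds).
An antiderivative is F(s) = s**3*(3*log(s) - 1)/9.
Then F(3) - F(1) = (-3 + 9*log(3)) - (-1/9) = -26/9 + 9*log(3).

-26/9 + 9*log(3)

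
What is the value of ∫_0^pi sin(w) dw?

An antiderivative is F(w) = -cos(w).
Then F(pi) - F(0) = (1) - (-1) = 2.

2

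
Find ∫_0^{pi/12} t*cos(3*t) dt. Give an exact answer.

-1/9 + sqrt(2)*pi/72 + sqrt(2)/18

Integrate by parts once (u = t, dv = cos(3*t) dt).
An antiderivative is F(t) = t*sin(3*t)/3 + cos(3*t)/9.
Then F(pi/12) - F(0) = (sqrt(2)*(pi + 4)/72) - (1/9) = -1/9 + sqrt(2)*pi/72 + sqrt(2)/18.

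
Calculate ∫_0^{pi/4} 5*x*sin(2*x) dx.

5/4

Integrate by parts once (u = x, dv = 5*sin(2*x) dx).
An antiderivative is F(x) = -5*x*cos(2*x)/2 + 5*sin(2*x)/4.
Then F(pi/4) - F(0) = (5/4) - (0) = 5/4.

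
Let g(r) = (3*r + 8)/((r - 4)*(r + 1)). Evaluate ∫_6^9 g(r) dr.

-5*log(2) + log(7) + 3*log(5)

Factor the denominator: r**2 - 3*r - 4 = (r + 1)(r - 4).
Partial fractions: (3*r + 8)/((r - 4)*(r + 1)) = -1/(r + 1) + 4/(r - 4).
An antiderivative is F(r) = 4*log(r - 4) - log(r + 1).
Then F(9) - F(6) = (-log(2) + 3*log(5)) - (log(16/7)) = -5*log(2) + log(7) + 3*log(5).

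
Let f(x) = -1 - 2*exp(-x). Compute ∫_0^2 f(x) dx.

-4 + 2*exp(-2)

An antiderivative is F(x) = -x + 2*exp(-x).
Then F(2) - F(0) = (-2 + 2*exp(-2)) - (2) = -4 + 2*exp(-2).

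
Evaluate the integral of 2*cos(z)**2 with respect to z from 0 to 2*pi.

Use the identity cos^2(z) = (1 + cos(2*z))/2.
An antiderivative is F(z) = z + sin(2*z)/2.
Then F(2*pi) - F(0) = (2*pi) - (0) = 2*pi.

2*pi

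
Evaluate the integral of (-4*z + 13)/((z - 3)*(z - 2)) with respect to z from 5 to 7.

Factor the denominator: z**2 - 5*z + 6 = (z - 2)(z - 3).
Partial fractions: (-4*z + 13)/((z - 3)*(z - 2)) = -5/(z - 2) + 1/(z - 3).
An antiderivative is F(z) = log(z - 3) - 5*log(z - 2).
Then F(7) - F(5) = (-5*log(5) + 2*log(2)) - (-5*log(3) + log(2)) = -5*log(5) + log(2) + 5*log(3).

-5*log(5) + log(2) + 5*log(3)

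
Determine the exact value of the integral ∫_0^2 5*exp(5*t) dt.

Let u = 5*t, so du = 5 dt. When t = 0, u = 0; when t = 2, u = 10.
The integral becomes ∫ exp(u) du from 0 to 10, with antiderivative exp(u).
Back in t: F(t) = exp(5*t).
Then F(2) - F(0) = (exp(10)) - (1) = -1 + exp(10).

-1 + exp(10)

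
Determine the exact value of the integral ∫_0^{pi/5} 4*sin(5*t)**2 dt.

Use the identity sin^2(5*t) = (1 - cos(10*t))/2.
An antiderivative is F(t) = 2*t - sin(10*t)/5.
Then F(pi/5) - F(0) = (2*pi/5) - (0) = 2*pi/5.

2*pi/5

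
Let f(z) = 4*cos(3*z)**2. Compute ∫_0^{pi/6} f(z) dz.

pi/3

Use the identity cos^2(3*z) = (1 + cos(6*z))/2.
An antiderivative is F(z) = 2*z + sin(6*z)/3.
Then F(pi/6) - F(0) = (pi/3) - (0) = pi/3.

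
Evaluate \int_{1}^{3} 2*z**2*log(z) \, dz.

-52/9 + 18*log(3)

Integrate by parts once (u = ln z, dv = 2*z**2 dz).
An antiderivative is F(z) = 2*z**3*(3*log(z) - 1)/9.
Then F(3) - F(1) = (-6 + 18*log(3)) - (-2/9) = -52/9 + 18*log(3).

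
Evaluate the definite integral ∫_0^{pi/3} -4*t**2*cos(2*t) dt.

-sqrt(3)*pi**2/9 + sqrt(3)/2 + pi/3

Integrate by parts twice (u = t^2, dv = -4*cos(2*t) dt).
An antiderivative is F(t) = -2*t**2*sin(2*t) - 2*t*cos(2*t) + sin(2*t).
Then F(pi/3) - F(0) = (-sqrt(3)*pi**2/9 + sqrt(3)/2 + pi/3) - (0) = -sqrt(3)*pi**2/9 + sqrt(3)/2 + pi/3.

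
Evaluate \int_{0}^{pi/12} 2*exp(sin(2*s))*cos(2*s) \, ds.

Let u = sin(2*s), so du = 2*cos(2*s) ds. When s = 0, u = 0; when s = pi/12, u = 1/2.
The integral becomes ∫ exp(u) du from 0 to 1/2, with antiderivative exp(u).
Back in s: F(s) = exp(sin(2*s)).
Then F(pi/12) - F(0) = (exp(1/2)) - (1) = -1 + exp(1/2).

-1 + exp(1/2)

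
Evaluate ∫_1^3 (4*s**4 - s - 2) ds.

By the power rule, an antiderivative is F(s) = 4*s**5/5 - s**2/2 - 2*s.
Then F(3) - F(1) = (1839/10) - (-17/10) = 928/5.

928/5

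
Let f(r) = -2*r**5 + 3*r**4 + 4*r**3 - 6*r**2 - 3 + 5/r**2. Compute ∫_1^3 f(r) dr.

-1082/15

By the power rule, an antiderivative is F(r) = -r**6/3 + 3*r**5/5 + r**4 - 2*r**3 - 3*r - 5/r.
Then F(3) - F(1) = (-1213/15) - (-131/15) = -1082/15.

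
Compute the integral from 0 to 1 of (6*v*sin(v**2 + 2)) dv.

3*cos(2) - 3*cos(3)

Let u = v**2 + 2, so du = 2*v dv. When v = 0, u = 2; when v = 1, u = 3.
The integral becomes 3·∫ sin(u) du from 2 to 3, with antiderivative -3*cos(u).
Back in v: F(v) = -3*cos(v**2 + 2).
Then F(1) - F(0) = (-3*cos(3)) - (-3*cos(2)) = 3*cos(2) - 3*cos(3).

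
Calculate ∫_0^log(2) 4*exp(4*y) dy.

Let u = exp(y), so du = exp(y) dy. When y = 0, u = 1; when y = log(2), u = 2.
The integral becomes 4·∫ u**3 du from 1 to 2, with antiderivative u**4.
Back in y: F(y) = exp(4*y).
Then F(log(2)) - F(0) = (16) - (1) = 15.

15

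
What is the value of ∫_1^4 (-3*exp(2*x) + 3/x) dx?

An antiderivative is F(x) = -3*exp(2*x)/2 + 3*log(x).
Then F(4) - F(1) = (-3*exp(8)/2 + log(64)) - (-3*exp(2)/2) = -3*exp(8)/2 + log(64) + 3*exp(2)/2.

-3*exp(8)/2 + log(64) + 3*exp(2)/2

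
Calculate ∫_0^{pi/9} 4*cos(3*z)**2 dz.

Use the identity cos^2(3*z) = (1 + cos(6*z))/2.
An antiderivative is F(z) = 2*z + sin(6*z)/3.
Then F(pi/9) - F(0) = (sqrt(3)/6 + 2*pi/9) - (0) = sqrt(3)/6 + 2*pi/9.

sqrt(3)/6 + 2*pi/9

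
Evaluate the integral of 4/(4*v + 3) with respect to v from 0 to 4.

An antiderivative is F(v) = log(4*v + 3).
Then F(4) - F(0) = (log(19)) - (log(3)) = log(19/3).

log(19/3)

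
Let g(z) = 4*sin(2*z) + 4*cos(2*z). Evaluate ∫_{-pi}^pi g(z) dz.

0

An antiderivative is F(z) = 2*sin(2*z) - 2*cos(2*z).
Then F(pi) - F(-pi) = (-2) - (-2) = 0.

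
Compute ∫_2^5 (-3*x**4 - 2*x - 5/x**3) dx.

-75093/40

By the power rule, an antiderivative is F(x) = -3*x**5/5 - x**2 + 5/(2*x**2).
Then F(5) - F(2) = (-18999/10) - (-903/40) = -75093/40.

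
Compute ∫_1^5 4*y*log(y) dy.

Integrate by parts once (u = ln y, dv = 4*y dy).
An antiderivative is F(y) = y**2*(2*log(y) - 1).
Then F(5) - F(1) = (-25 + 50*log(5)) - (-1) = -24 + 50*log(5).

-24 + 50*log(5)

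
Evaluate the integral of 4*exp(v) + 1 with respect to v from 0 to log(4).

log(4) + 12

An antiderivative is F(v) = v + 4*exp(v).
Then F(log(4)) - F(0) = (log(4) + 16) - (4) = log(4) + 12.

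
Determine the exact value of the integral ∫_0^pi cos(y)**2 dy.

pi/2

Use the identity cos^2(y) = (1 + cos(2*y))/2.
An antiderivative is F(y) = y/2 + sin(2*y)/4.
Then F(pi) - F(0) = (pi/2) - (0) = pi/2.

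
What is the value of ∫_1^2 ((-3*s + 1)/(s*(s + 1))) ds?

log(32/81)

Factor the denominator: s**2 + s = (s + 1)s.
Partial fractions: (-3*s + 1)/(s*(s + 1)) = -4/(s + 1) + 1/s.
An antiderivative is F(s) = log(s) - 4*log(s + 1).
Then F(2) - F(1) = (log(2/81)) - (-log(16)) = log(32/81).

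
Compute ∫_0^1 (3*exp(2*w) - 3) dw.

-9/2 + 3*exp(2)/2

An antiderivative is F(w) = 3*exp(2*w)/2 - 3*w.
Then F(1) - F(0) = (-3 + 3*exp(2)/2) - (3/2) = -9/2 + 3*exp(2)/2.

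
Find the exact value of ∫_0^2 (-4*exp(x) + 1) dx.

6 - 4*exp(2)

An antiderivative is F(x) = x - 4*exp(x).
Then F(2) - F(0) = (2 - 4*exp(2)) - (-4) = 6 - 4*exp(2).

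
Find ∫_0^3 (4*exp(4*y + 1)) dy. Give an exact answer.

Let u = 4*y + 1, so du = 4 dy. When y = 0, u = 1; when y = 3, u = 13.
The integral becomes ∫ exp(u) du from 1 to 13, with antiderivative exp(u).
Back in y: F(y) = exp(4*y + 1).
Then F(3) - F(0) = (exp(13)) - (exp(1)) = -exp(1) + exp(13).

-exp(1) + exp(13)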